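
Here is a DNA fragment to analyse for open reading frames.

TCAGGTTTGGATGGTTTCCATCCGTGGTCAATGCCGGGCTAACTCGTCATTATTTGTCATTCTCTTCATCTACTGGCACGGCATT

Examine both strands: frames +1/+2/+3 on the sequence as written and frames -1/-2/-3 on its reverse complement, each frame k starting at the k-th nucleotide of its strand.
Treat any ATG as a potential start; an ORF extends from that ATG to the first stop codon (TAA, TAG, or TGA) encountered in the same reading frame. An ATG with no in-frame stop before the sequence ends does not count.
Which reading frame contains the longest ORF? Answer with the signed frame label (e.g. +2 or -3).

-2

Reverse complement (5'→3'): AATGCCGTGCCAGTAGATGAAGAGAATGACAAATAATGACGAGTTAGCCCGGCATTGACCACGGATGGAAACCATCCAAACCTGA
Frame +1: TCA GGT TTG GAT GGT TTC CAT CCG TGG TCA ATG CCG GGC TAA CTC GTC ATT ATT TGT CAT TCT CTT CAT CTA CTG GCA CGG CAT — ATG at 31, stop TAA at 40 → 12 nt.
Frame +2: CAG GTT TGG ATG GTT TCC ATC CGT GGT CAA TGC CGG GCT AAC TCG TCA TTA TTT GTC ATT CTC TTC ATC TAC TGG CAC GGC ATT — no ATG→stop ORF.
Frame +3: AGG TTT GGA TGG TTT CCA TCC GTG GTC AAT GCC GGG CTA ACT CGT CAT TAT TTG TCA TTC TCT TCA TCT ACT GGC ACG GCA — no ATG→stop ORF.
Frame -1: AAT GCC GTG CCA GTA GAT GAA GAG AAT GAC AAA TAA TGA CGA GTT AGC CCG GCA TTG ACC ACG GAT GGA AAC CAT CCA AAC CTG — no ATG→stop ORF.
Frame -2: ATG CCG TGC CAG TAG ATG AAG AGA ATG ACA AAT AAT GAC GAG TTA GCC CGG CAT TGA CCA CGG ATG GAA ACC ATC CAA ACC TGA — ATG at 2, stop TAG at 14 → 15 nt; ATG at 17, stop TGA at 56 → 42 nt; ATG at 26, stop TGA at 56 → 33 nt; ATG at 65, stop TGA at 83 → 21 nt.
Frame -3: TGC CGT GCC AGT AGA TGA AGA GAA TGA CAA ATA ATG ACG AGT TAG CCC GGC ATT GAC CAC GGA TGG AAA CCA TCC AAA CCT — ATG at 36, stop TAG at 45 → 12 nt.
Longest ORF is 42 nt in frame -2 (positions 17–58).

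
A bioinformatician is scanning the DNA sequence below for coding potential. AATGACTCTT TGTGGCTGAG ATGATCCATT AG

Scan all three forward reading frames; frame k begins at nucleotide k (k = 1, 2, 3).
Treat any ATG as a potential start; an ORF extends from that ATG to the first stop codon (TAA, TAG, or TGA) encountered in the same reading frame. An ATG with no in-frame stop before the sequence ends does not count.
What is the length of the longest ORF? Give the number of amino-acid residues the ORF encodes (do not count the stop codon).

Frame 1: AAT GAC TCT TTG TGG CTG AGA TGA TCC ATT — no ATG→stop ORF.
Frame 2: ATG ACT CTT TGT GGC TGA GAT GAT CCA TTA — ATG at 2, stop TGA at 17 → 18 nt.
Frame 3: TGA CTC TTT GTG GCT GAG ATG ATC CAT TAG — ATG at 21, stop TAG at 30 → 12 nt.
Longest: frame 2, positions 2–19, 18 nt = 6 codons = 5 aa. → 5 amino acids.

5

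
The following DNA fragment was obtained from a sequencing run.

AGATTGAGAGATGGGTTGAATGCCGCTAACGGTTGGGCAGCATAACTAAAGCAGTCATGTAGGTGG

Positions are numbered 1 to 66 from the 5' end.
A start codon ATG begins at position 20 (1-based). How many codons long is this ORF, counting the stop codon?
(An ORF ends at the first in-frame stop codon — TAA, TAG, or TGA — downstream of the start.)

10

Codons from position 20: ATG (20–22), CCG (23–25), CTA (26–28), ACG (29–31), GTT (32–34), GGG (35–37), CAG (38–40), CAT (41–43), AAC (44–46), TAA (47–49).
TAA is the first in-frame stop; that's 10 codons including the stop.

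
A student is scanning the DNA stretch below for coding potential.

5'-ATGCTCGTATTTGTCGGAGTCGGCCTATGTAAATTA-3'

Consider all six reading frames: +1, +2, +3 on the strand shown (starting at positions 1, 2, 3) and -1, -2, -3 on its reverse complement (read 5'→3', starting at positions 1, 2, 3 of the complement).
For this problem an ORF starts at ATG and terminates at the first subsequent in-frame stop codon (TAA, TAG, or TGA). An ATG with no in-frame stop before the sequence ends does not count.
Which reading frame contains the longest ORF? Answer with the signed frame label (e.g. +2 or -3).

+3

Reverse complement (5'→3'): TAATTTACATAGGCCGACTCCGACAAATACGAGCAT
Frame +1: ATG CTC GTA TTT GTC GGA GTC GGC CTA TGT AAA TTA — no ATG→stop ORF.
Frame +2: TGC TCG TAT TTG TCG GAG TCG GCC TAT GTA AAT — no ATG→stop ORF.
Frame +3: GCT CGT ATT TGT CGG AGT CGG CCT ATG TAA ATT — ATG at 27, stop TAA at 30 → 6 nt.
Frame -1: TAA TTT ACA TAG GCC GAC TCC GAC AAA TAC GAG CAT — no ATG→stop ORF.
Frame -2: AAT TTA CAT AGG CCG ACT CCG ACA AAT ACG AGC — no ATG→stop ORF.
Frame -3: ATT TAC ATA GGC CGA CTC CGA CAA ATA CGA GCA — no ATG→stop ORF.
Longest ORF is 6 nt in frame +3 (positions 27–32).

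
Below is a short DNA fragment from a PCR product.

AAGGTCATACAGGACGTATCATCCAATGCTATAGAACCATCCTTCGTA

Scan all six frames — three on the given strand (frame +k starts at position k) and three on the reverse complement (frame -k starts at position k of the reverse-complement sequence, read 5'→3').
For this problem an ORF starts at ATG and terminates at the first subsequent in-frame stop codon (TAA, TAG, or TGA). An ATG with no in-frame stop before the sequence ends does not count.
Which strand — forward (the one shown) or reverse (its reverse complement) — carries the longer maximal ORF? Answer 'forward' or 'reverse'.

reverse

Reverse complement (5'→3'): TACGAAGGATGGTTCTATAGCATTGGATGATACGTCCTGTATGACCTT
Frame +1: AAG GTC ATA CAG GAC GTA TCA TCC AAT GCT ATA GAA CCA TCC TTC GTA — no ATG→stop ORF.
Frame +2: AGG TCA TAC AGG ACG TAT CAT CCA ATG CTA TAG AAC CAT CCT TCG — ATG at 26, stop TAG at 32 → 9 nt.
Frame +3: GGT CAT ACA GGA CGT ATC ATC CAA TGC TAT AGA ACC ATC CTT CGT — no ATG→stop ORF.
Frame -1: TAC GAA GGA TGG TTC TAT AGC ATT GGA TGA TAC GTC CTG TAT GAC CTT — no ATG→stop ORF.
Frame -2: ACG AAG GAT GGT TCT ATA GCA TTG GAT GAT ACG TCC TGT ATG ACC — no ATG→stop ORF.
Frame -3: CGA AGG ATG GTT CTA TAG CAT TGG ATG ATA CGT CCT GTA TGA CCT — ATG at 9, stop TAG at 18 → 12 nt; ATG at 27, stop TGA at 42 → 18 nt.
Forward-strand max 9 nt; reverse-strand max 18 nt. The reverse strand has the longer ORF.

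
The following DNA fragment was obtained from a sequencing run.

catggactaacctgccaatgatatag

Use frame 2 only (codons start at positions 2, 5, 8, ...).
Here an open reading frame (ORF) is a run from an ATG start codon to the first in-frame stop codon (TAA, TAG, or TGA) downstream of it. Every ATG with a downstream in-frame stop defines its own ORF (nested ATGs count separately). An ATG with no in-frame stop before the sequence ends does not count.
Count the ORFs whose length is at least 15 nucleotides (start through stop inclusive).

Frame 2: ATG GAC TAA CCT GCC AAT GAT ATA — ATG at 2, stop TAA at 8 → 9 nt.
No ORF reaches 15 nucleotides. Count = 0.

0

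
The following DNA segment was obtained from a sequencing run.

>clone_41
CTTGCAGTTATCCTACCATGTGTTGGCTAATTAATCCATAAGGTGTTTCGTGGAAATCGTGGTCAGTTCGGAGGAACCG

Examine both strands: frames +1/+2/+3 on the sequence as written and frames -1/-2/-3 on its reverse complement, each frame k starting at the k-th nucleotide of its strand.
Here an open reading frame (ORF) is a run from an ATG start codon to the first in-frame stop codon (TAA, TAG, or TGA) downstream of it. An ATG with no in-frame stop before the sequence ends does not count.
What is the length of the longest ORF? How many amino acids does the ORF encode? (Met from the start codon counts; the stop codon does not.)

7

Reverse complement (5'→3'): CGGTTCCTCCGAACTGACCACGATTTCCACGAAACACCTTATGGATTAATTAGCCAACACATGGTAGGATAACTGCAAG
Frame +1: CTT GCA GTT ATC CTA CCA TGT GTT GGC TAA TTA ATC CAT AAG GTG TTT CGT GGA AAT CGT GGT CAG TTC GGA GGA ACC — no ATG→stop ORF.
Frame +2: TTG CAG TTA TCC TAC CAT GTG TTG GCT AAT TAA TCC ATA AGG TGT TTC GTG GAA ATC GTG GTC AGT TCG GAG GAA CCG — no ATG→stop ORF.
Frame +3: TGC AGT TAT CCT ACC ATG TGT TGG CTA ATT AAT CCA TAA GGT GTT TCG TGG AAA TCG TGG TCA GTT CGG AGG AAC — ATG at 18, stop TAA at 39 → 24 nt.
Frame -1: CGG TTC CTC CGA ACT GAC CAC GAT TTC CAC GAA ACA CCT TAT GGA TTA ATT AGC CAA CAC ATG GTA GGA TAA CTG CAA — ATG at 61, stop TAA at 70 → 12 nt.
Frame -2: GGT TCC TCC GAA CTG ACC ACG ATT TCC ACG AAA CAC CTT ATG GAT TAA TTA GCC AAC ACA TGG TAG GAT AAC TGC AAG — ATG at 41, stop TAA at 47 → 9 nt.
Frame -3: GTT CCT CCG AAC TGA CCA CGA TTT CCA CGA AAC ACC TTA TGG ATT AAT TAG CCA ACA CAT GGT AGG ATA ACT GCA — no ATG→stop ORF.
Longest: frame +3, positions 18–41, 24 nt = 8 codons = 7 aa. → 7 amino acids.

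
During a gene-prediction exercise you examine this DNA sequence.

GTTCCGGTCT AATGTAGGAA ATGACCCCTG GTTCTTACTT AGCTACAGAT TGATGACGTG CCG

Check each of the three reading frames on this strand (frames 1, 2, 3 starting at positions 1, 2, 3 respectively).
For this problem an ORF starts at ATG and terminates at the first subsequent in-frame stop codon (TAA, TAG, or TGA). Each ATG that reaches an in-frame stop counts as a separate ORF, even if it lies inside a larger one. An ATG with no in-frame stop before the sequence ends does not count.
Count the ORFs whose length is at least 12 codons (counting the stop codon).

0

Frame 1: GTT CCG GTC TAA TGT AGG AAA TGA CCC CTG GTT CTT ACT TAG CTA CAG ATT GAT GAC GTG CCG — no ATG→stop ORF.
Frame 2: TTC CGG TCT AAT GTA GGA AAT GAC CCC TGG TTC TTA CTT AGC TAC AGA TTG ATG ACG TGC — no ATG→stop ORF.
Frame 3: TCC GGT CTA ATG TAG GAA ATG ACC CCT GGT TCT TAC TTA GCT ACA GAT TGA TGA CGT GCC — ATG at 12, stop TAG at 15 → 6 nt; ATG at 21, stop TGA at 51 → 33 nt.
No ORF reaches 12 codons. Count = 0.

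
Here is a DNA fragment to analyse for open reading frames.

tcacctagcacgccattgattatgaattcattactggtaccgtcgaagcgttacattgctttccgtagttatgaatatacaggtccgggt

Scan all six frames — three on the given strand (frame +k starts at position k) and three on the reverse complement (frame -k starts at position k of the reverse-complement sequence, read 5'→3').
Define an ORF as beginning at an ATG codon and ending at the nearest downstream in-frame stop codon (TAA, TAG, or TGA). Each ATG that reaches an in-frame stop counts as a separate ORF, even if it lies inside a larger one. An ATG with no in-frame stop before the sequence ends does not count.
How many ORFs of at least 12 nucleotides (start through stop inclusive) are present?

Reverse complement (5'→3'): ACCCGGACCTGTATATTCATAACTACGGAAAGCAATGTAACGCTTCGACGGTACCAGTAATGAATTCATAATCAATGGCGTGCTAGGTGA
Frame +1: TCA CCT AGC ACG CCA TTG ATT ATG AAT TCA TTA CTG GTA CCG TCG AAG CGT TAC ATT GCT TTC CGT AGT TAT GAA TAT ACA GGT CCG GGT — no ATG→stop ORF.
Frame +2: CAC CTA GCA CGC CAT TGA TTA TGA ATT CAT TAC TGG TAC CGT CGA AGC GTT ACA TTG CTT TCC GTA GTT ATG AAT ATA CAG GTC CGG — no ATG→stop ORF.
Frame +3: ACC TAG CAC GCC ATT GAT TAT GAA TTC ATT ACT GGT ACC GTC GAA GCG TTA CAT TGC TTT CCG TAG TTA TGA ATA TAC AGG TCC GGG — no ATG→stop ORF.
Frame -1: ACC CGG ACC TGT ATA TTC ATA ACT ACG GAA AGC AAT GTA ACG CTT CGA CGG TAC CAG TAA TGA ATT CAT AAT CAA TGG CGT GCT AGG TGA — no ATG→stop ORF.
Frame -2: CCC GGA CCT GTA TAT TCA TAA CTA CGG AAA GCA ATG TAA CGC TTC GAC GGT ACC AGT AAT GAA TTC ATA ATC AAT GGC GTG CTA GGT — ATG at 35, stop TAA at 38 → 6 nt.
Frame -3: CCG GAC CTG TAT ATT CAT AAC TAC GGA AAG CAA TGT AAC GCT TCG ACG GTA CCA GTA ATG AAT TCA TAA TCA ATG GCG TGC TAG GTG — ATG at 60, stop TAA at 69 → 12 nt; ATG at 75, stop TAG at 84 → 12 nt.
ORFs ≥ 12 nucleotides: frame -3 60–71 (12 nucleotides), frame -3 75–86 (12 nucleotides). Count = 2.

2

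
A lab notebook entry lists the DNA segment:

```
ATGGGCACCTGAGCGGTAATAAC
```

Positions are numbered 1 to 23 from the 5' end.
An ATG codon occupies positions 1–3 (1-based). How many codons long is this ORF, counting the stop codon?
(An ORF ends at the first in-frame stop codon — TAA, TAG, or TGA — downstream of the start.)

Codons from position 1: ATG (1–3), GGC (4–6), ACC (7–9), TGA (10–12).
TGA is the first in-frame stop; that's 4 codons including the stop.

4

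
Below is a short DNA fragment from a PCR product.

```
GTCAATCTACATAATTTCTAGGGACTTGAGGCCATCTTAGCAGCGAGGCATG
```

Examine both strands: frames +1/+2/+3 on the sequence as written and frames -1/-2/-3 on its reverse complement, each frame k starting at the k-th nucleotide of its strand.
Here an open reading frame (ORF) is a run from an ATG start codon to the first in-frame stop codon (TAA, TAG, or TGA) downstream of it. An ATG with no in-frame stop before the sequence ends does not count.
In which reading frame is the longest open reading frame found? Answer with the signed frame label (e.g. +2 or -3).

-3

Reverse complement (5'→3'): CATGCCTCGCTGCTAAGATGGCCTCAAGTCCCTAGAAATTATGTAGATTGAC
Frame +1: GTC AAT CTA CAT AAT TTC TAG GGA CTT GAG GCC ATC TTA GCA GCG AGG CAT — no ATG→stop ORF.
Frame +2: TCA ATC TAC ATA ATT TCT AGG GAC TTG AGG CCA TCT TAG CAG CGA GGC ATG — no ATG→stop ORF.
Frame +3: CAA TCT ACA TAA TTT CTA GGG ACT TGA GGC CAT CTT AGC AGC GAG GCA — no ATG→stop ORF.
Frame -1: CAT GCC TCG CTG CTA AGA TGG CCT CAA GTC CCT AGA AAT TAT GTA GAT TGA — no ATG→stop ORF.
Frame -2: ATG CCT CGC TGC TAA GAT GGC CTC AAG TCC CTA GAA ATT ATG TAG ATT GAC — ATG at 2, stop TAA at 14 → 15 nt; ATG at 41, stop TAG at 44 → 6 nt.
Frame -3: TGC CTC GCT GCT AAG ATG GCC TCA AGT CCC TAG AAA TTA TGT AGA TTG — ATG at 18, stop TAG at 33 → 18 nt.
Longest ORF is 18 nt in frame -3 (positions 18–35).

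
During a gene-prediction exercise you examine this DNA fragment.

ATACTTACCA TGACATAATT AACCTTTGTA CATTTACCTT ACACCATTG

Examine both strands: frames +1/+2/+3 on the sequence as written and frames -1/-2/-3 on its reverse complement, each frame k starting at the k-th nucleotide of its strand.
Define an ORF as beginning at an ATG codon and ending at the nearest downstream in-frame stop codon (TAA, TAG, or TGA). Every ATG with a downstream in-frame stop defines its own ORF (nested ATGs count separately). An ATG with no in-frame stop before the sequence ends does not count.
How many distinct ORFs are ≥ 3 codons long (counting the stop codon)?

4

Reverse complement (5'→3'): CAATGGTGTAAGGTAAATGTACAAAGGTTAATTATGTCATGGTAAGTAT
Frame +1: ATA CTT ACC ATG ACA TAA TTA ACC TTT GTA CAT TTA CCT TAC ACC ATT — ATG at 10, stop TAA at 16 → 9 nt.
Frame +2: TAC TTA CCA TGA CAT AAT TAA CCT TTG TAC ATT TAC CTT ACA CCA TTG — no ATG→stop ORF.
Frame +3: ACT TAC CAT GAC ATA ATT AAC CTT TGT ACA TTT ACC TTA CAC CAT — no ATG→stop ORF.
Frame -1: CAA TGG TGT AAG GTA AAT GTA CAA AGG TTA ATT ATG TCA TGG TAA GTA — ATG at 34, stop TAA at 43 → 12 nt.
Frame -2: AAT GGT GTA AGG TAA ATG TAC AAA GGT TAA TTA TGT CAT GGT AAG TAT — ATG at 17, stop TAA at 29 → 15 nt.
Frame -3: ATG GTG TAA GGT AAA TGT ACA AAG GTT AAT TAT GTC ATG GTA AGT — ATG at 3, stop TAA at 9 → 9 nt.
ORFs ≥ 3 codons: frame +1 10–18 (3 codons), frame -1 34–45 (4 codons), frame -2 17–31 (5 codons), frame -3 3–11 (3 codons). Count = 4.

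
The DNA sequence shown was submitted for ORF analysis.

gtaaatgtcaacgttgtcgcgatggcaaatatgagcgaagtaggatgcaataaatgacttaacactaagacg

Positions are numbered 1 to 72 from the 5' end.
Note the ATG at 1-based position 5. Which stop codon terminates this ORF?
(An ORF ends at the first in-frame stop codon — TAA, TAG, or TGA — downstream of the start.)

TGA

Codons from position 5: ATG (5–7), TCA (8–10), ACG (11–13), TTG (14–16), TCG (17–19), CGA (20–22), TGG (23–25), CAA (26–28), ATA (29–31), TGA (32–34).
The first in-frame stop codon is TGA.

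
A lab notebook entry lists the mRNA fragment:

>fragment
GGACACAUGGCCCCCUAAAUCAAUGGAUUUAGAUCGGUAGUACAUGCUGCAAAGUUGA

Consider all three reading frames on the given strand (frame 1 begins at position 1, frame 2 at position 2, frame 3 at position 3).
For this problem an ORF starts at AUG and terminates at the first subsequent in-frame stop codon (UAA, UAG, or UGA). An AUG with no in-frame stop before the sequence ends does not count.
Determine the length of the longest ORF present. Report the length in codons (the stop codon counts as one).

Frame 1: GGA CAC AUG GCC CCC UAA AUC AAU GGA UUU AGA UCG GUA GUA CAU GCU GCA AAG UUG — AUG at 7, stop UAA at 16 → 12 nt.
Frame 2: GAC ACA UGG CCC CCU AAA UCA AUG GAU UUA GAU CGG UAG UAC AUG CUG CAA AGU UGA — AUG at 23, stop UAG at 38 → 18 nt; AUG at 44, stop UGA at 56 → 15 nt.
Frame 3: ACA CAU GGC CCC CUA AAU CAA UGG AUU UAG AUC GGU AGU ACA UGC UGC AAA GUU — no AUG→stop ORF.
Longest: frame 2, positions 23–40, 18 nt = 6 codons = 5 aa. → 6 codons.

6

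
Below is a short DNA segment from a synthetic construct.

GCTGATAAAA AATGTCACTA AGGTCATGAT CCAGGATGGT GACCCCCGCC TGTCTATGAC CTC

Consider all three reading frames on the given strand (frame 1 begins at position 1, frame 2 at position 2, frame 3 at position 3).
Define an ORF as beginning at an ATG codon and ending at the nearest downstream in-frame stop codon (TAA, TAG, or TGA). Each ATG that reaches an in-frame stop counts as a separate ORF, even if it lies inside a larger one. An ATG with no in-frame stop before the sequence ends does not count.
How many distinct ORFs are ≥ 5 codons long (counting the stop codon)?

Frame 1: GCT GAT AAA AAA TGT CAC TAA GGT CAT GAT CCA GGA TGG TGA CCC CCG CCT GTC TAT GAC CTC — no ATG→stop ORF.
Frame 2: CTG ATA AAA AAT GTC ACT AAG GTC ATG ATC CAG GAT GGT GAC CCC CGC CTG TCT ATG ACC — no ATG→stop ORF.
Frame 3: TGA TAA AAA ATG TCA CTA AGG TCA TGA TCC AGG ATG GTG ACC CCC GCC TGT CTA TGA CCT — ATG at 12, stop TGA at 27 → 18 nt; ATG at 36, stop TGA at 57 → 24 nt.
ORFs ≥ 5 codons: frame 3 12–29 (6 codons), frame 3 36–59 (8 codons). Count = 2.

2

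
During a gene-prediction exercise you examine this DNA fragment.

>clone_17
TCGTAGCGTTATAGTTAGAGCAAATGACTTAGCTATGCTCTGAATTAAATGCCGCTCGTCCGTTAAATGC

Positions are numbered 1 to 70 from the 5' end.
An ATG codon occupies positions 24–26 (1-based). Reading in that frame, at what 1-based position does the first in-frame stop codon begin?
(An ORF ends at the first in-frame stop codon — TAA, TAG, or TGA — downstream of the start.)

Codons from position 24: ATG (24–26), ACT (27–29), TAG (30–32).
TAG is a stop codon; it begins at position 30.

30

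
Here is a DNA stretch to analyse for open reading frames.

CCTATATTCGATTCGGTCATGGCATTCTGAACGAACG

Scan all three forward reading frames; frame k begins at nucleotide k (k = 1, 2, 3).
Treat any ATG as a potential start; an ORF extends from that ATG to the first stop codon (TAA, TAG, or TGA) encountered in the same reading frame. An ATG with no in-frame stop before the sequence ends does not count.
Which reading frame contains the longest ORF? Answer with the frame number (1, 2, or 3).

1

Frame 1: CCT ATA TTC GAT TCG GTC ATG GCA TTC TGA ACG AAC — ATG at 19, stop TGA at 28 → 12 nt.
Frame 2: CTA TAT TCG ATT CGG TCA TGG CAT TCT GAA CGA ACG — no ATG→stop ORF.
Frame 3: TAT ATT CGA TTC GGT CAT GGC ATT CTG AAC GAA — no ATG→stop ORF.
Longest ORF is 12 nt in frame 1 (positions 19–30).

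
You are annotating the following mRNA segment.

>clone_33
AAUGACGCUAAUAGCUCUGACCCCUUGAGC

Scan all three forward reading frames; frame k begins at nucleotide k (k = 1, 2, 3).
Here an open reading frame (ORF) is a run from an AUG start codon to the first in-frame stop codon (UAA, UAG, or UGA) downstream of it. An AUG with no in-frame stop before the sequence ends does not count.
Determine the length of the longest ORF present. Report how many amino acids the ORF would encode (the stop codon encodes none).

Frame 1: AAU GAC GCU AAU AGC UCU GAC CCC UUG AGC — no AUG→stop ORF.
Frame 2: AUG ACG CUA AUA GCU CUG ACC CCU UGA — AUG at 2, stop UGA at 26 → 27 nt.
Frame 3: UGA CGC UAA UAG CUC UGA CCC CUU GAG — no AUG→stop ORF.
Longest: frame 2, positions 2–28, 27 nt = 9 codons = 8 aa. → 8 amino acids.

8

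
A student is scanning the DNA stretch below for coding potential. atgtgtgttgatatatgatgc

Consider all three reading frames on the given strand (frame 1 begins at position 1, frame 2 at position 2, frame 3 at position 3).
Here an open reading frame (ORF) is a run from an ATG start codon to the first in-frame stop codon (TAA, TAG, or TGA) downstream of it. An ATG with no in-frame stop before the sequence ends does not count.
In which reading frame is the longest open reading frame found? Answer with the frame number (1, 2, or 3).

Frame 1: ATG TGT GTT GAT ATA TGA TGC — ATG at 1, stop TGA at 16 → 18 nt.
Frame 2: TGT GTG TTG ATA TAT GAT — no ATG→stop ORF.
Frame 3: GTG TGT TGA TAT ATG ATG — no ATG→stop ORF.
Longest ORF is 18 nt in frame 1 (positions 1–18).

1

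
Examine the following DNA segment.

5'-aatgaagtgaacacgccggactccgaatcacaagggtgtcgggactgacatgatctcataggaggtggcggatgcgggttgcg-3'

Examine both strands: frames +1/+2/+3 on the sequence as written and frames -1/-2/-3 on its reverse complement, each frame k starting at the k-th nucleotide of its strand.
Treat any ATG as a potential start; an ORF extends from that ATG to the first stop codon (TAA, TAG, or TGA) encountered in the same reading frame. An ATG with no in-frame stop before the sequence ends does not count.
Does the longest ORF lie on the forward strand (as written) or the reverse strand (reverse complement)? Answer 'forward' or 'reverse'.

Reverse complement (5'→3'): CGCAACCCGCATCCGCCACCTCCTATGAGATCATGTCAGTCCCGACACCCTTGTGATTCGGAGTCCGGCGTGTTCACTTCATT
Frame +1: AAT GAA GTG AAC ACG CCG GAC TCC GAA TCA CAA GGG TGT CGG GAC TGA CAT GAT CTC ATA GGA GGT GGC GGA TGC GGG TTG — no ATG→stop ORF.
Frame +2: ATG AAG TGA ACA CGC CGG ACT CCG AAT CAC AAG GGT GTC GGG ACT GAC ATG ATC TCA TAG GAG GTG GCG GAT GCG GGT TGC — ATG at 2, stop TGA at 8 → 9 nt; ATG at 50, stop TAG at 59 → 12 nt.
Frame +3: TGA AGT GAA CAC GCC GGA CTC CGA ATC ACA AGG GTG TCG GGA CTG ACA TGA TCT CAT AGG AGG TGG CGG ATG CGG GTT GCG — no ATG→stop ORF.
Frame -1: CGC AAC CCG CAT CCG CCA CCT CCT ATG AGA TCA TGT CAG TCC CGA CAC CCT TGT GAT TCG GAG TCC GGC GTG TTC ACT TCA — no ATG→stop ORF.
Frame -2: GCA ACC CGC ATC CGC CAC CTC CTA TGA GAT CAT GTC AGT CCC GAC ACC CTT GTG ATT CGG AGT CCG GCG TGT TCA CTT CAT — no ATG→stop ORF.
Frame -3: CAA CCC GCA TCC GCC ACC TCC TAT GAG ATC ATG TCA GTC CCG ACA CCC TTG TGA TTC GGA GTC CGG CGT GTT CAC TTC ATT — ATG at 33, stop TGA at 54 → 24 nt.
Forward-strand max 12 nt; reverse-strand max 24 nt. The reverse strand has the longer ORF.

reverse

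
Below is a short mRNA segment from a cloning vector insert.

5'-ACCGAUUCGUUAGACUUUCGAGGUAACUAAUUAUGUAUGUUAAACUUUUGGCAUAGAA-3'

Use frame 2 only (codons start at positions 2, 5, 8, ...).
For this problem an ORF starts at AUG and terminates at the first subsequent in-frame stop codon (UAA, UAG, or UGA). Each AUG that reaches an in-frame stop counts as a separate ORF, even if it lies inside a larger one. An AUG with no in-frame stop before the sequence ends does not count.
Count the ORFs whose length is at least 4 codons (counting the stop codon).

0

Frame 2: CCG AUU CGU UAG ACU UUC GAG GUA ACU AAU UAU GUA UGU UAA ACU UUU GGC AUA GAA — no AUG→stop ORF.
No ORF reaches 4 codons. Count = 0.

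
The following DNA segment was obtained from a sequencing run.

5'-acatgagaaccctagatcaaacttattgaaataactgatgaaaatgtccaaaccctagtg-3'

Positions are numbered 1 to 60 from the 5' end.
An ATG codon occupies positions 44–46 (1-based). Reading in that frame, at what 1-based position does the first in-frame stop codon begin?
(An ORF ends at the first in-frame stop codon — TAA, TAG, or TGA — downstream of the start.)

56

Codons from position 44: ATG (44–46), TCC (47–49), AAA (50–52), CCC (53–55), TAG (56–58).
TAG is a stop codon; it begins at position 56.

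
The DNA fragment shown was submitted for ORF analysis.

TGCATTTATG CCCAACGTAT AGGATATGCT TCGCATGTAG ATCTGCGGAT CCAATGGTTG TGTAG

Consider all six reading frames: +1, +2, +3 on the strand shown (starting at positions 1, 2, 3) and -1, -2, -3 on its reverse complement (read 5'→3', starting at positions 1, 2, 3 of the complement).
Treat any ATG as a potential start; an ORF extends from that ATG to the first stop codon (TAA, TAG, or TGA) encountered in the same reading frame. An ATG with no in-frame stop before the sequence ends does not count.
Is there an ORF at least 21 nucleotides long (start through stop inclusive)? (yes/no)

no

Reverse complement (5'→3'): CTACACAACCATTGGATCCGCAGATCTACATGCGAAGCATATCCTATACGTTGGGCATAAATGCA
Frame +1: TGC ATT TAT GCC CAA CGT ATA GGA TAT GCT TCG CAT GTA GAT CTG CGG ATC CAA TGG TTG TGT — no ATG→stop ORF.
Frame +2: GCA TTT ATG CCC AAC GTA TAG GAT ATG CTT CGC ATG TAG ATC TGC GGA TCC AAT GGT TGT GTA — ATG at 8, stop TAG at 20 → 15 nt; ATG at 26, stop TAG at 38 → 15 nt; ATG at 35, stop TAG at 38 → 6 nt.
Frame +3: CAT TTA TGC CCA ACG TAT AGG ATA TGC TTC GCA TGT AGA TCT GCG GAT CCA ATG GTT GTG TAG — ATG at 54, stop TAG at 63 → 12 nt.
Frame -1: CTA CAC AAC CAT TGG ATC CGC AGA TCT ACA TGC GAA GCA TAT CCT ATA CGT TGG GCA TAA ATG — no ATG→stop ORF.
Frame -2: TAC ACA ACC ATT GGA TCC GCA GAT CTA CAT GCG AAG CAT ATC CTA TAC GTT GGG CAT AAA TGC — no ATG→stop ORF.
Frame -3: ACA CAA CCA TTG GAT CCG CAG ATC TAC ATG CGA AGC ATA TCC TAT ACG TTG GGC ATA AAT GCA — no ATG→stop ORF.
Largest ORF found is 15 nucleotides < 21, so no.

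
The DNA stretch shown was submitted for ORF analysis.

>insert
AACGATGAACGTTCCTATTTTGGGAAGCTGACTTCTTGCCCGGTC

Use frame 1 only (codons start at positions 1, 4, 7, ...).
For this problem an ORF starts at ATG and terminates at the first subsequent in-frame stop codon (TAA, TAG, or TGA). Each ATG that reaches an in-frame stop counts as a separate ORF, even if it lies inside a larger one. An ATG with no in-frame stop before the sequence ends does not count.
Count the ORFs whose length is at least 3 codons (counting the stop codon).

Frame 1: AAC GAT GAA CGT TCC TAT TTT GGG AAG CTG ACT TCT TGC CCG GTC — no ATG→stop ORF.
No ORF reaches 3 codons. Count = 0.

0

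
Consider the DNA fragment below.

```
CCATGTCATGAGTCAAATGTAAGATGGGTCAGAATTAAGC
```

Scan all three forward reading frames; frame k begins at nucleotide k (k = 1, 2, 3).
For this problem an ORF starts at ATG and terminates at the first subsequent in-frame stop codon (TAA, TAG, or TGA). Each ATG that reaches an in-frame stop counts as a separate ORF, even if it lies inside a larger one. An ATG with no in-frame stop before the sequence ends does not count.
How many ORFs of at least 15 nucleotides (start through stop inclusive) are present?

2

Frame 1: CCA TGT CAT GAG TCA AAT GTA AGA TGG GTC AGA ATT AAG — no ATG→stop ORF.
Frame 2: CAT GTC ATG AGT CAA ATG TAA GAT GGG TCA GAA TTA AGC — ATG at 8, stop TAA at 20 → 15 nt; ATG at 17, stop TAA at 20 → 6 nt.
Frame 3: ATG TCA TGA GTC AAA TGT AAG ATG GGT CAG AAT TAA — ATG at 3, stop TGA at 9 → 9 nt; ATG at 24, stop TAA at 36 → 15 nt.
ORFs ≥ 15 nucleotides: frame 2 8–22 (15 nucleotides), frame 3 24–38 (15 nucleotides). Count = 2.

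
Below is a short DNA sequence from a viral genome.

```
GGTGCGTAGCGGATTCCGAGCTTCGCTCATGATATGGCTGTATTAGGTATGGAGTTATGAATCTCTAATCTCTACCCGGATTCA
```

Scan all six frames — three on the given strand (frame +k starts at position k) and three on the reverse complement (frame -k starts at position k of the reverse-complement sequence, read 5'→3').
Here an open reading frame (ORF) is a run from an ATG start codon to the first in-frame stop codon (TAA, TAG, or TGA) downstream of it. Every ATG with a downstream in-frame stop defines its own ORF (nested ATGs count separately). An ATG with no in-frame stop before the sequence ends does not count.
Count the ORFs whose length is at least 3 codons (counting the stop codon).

Reverse complement (5'→3'): TGAATCCGGGTAGAGATTAGAGATTCATAACTCCATACCTAATACAGCCATATCATGAGCGAAGCTCGGAATCCGCTACGCACC
Frame +1: GGT GCG TAG CGG ATT CCG AGC TTC GCT CAT GAT ATG GCT GTA TTA GGT ATG GAG TTA TGA ATC TCT AAT CTC TAC CCG GAT TCA — ATG at 34, stop TGA at 58 → 27 nt; ATG at 49, stop TGA at 58 → 12 nt.
Frame +2: GTG CGT AGC GGA TTC CGA GCT TCG CTC ATG ATA TGG CTG TAT TAG GTA TGG AGT TAT GAA TCT CTA ATC TCT ACC CGG ATT — ATG at 29, stop TAG at 44 → 18 nt.
Frame +3: TGC GTA GCG GAT TCC GAG CTT CGC TCA TGA TAT GGC TGT ATT AGG TAT GGA GTT ATG AAT CTC TAA TCT CTA CCC GGA TTC — ATG at 57, stop TAA at 66 → 12 nt.
Frame -1: TGA ATC CGG GTA GAG ATT AGA GAT TCA TAA CTC CAT ACC TAA TAC AGC CAT ATC ATG AGC GAA GCT CGG AAT CCG CTA CGC ACC — no ATG→stop ORF.
Frame -2: GAA TCC GGG TAG AGA TTA GAG ATT CAT AAC TCC ATA CCT AAT ACA GCC ATA TCA TGA GCG AAG CTC GGA ATC CGC TAC GCA — no ATG→stop ORF.
Frame -3: AAT CCG GGT AGA GAT TAG AGA TTC ATA ACT CCA TAC CTA ATA CAG CCA TAT CAT GAG CGA AGC TCG GAA TCC GCT ACG CAC — no ATG→stop ORF.
ORFs ≥ 3 codons: frame +1 34–60 (9 codons), frame +1 49–60 (4 codons), frame +2 29–46 (6 codons), frame +3 57–68 (4 codons). Count = 4.

4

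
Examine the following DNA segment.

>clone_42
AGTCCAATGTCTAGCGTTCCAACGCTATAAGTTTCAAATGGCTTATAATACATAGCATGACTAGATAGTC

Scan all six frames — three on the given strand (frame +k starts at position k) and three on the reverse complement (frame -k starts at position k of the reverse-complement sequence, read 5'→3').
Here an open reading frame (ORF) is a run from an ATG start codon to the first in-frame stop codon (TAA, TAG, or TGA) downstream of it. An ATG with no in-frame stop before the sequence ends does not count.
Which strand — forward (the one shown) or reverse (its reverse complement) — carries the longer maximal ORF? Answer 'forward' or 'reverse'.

reverse

Reverse complement (5'→3'): GACTATCTAGTCATGCTATGTATTATAAGCCATTTGAAACTTATAGCGTTGGAACGCTAGACATTGGACT
Frame +1: AGT CCA ATG TCT AGC GTT CCA ACG CTA TAA GTT TCA AAT GGC TTA TAA TAC ATA GCA TGA CTA GAT AGT — ATG at 7, stop TAA at 28 → 24 nt.
Frame +2: GTC CAA TGT CTA GCG TTC CAA CGC TAT AAG TTT CAA ATG GCT TAT AAT ACA TAG CAT GAC TAG ATA GTC — ATG at 38, stop TAG at 53 → 18 nt.
Frame +3: TCC AAT GTC TAG CGT TCC AAC GCT ATA AGT TTC AAA TGG CTT ATA ATA CAT AGC ATG ACT AGA TAG — ATG at 57, stop TAG at 66 → 12 nt.
Frame -1: GAC TAT CTA GTC ATG CTA TGT ATT ATA AGC CAT TTG AAA CTT ATA GCG TTG GAA CGC TAG ACA TTG GAC — ATG at 13, stop TAG at 58 → 48 nt.
Frame -2: ACT ATC TAG TCA TGC TAT GTA TTA TAA GCC ATT TGA AAC TTA TAG CGT TGG AAC GCT AGA CAT TGG ACT — no ATG→stop ORF.
Frame -3: CTA TCT AGT CAT GCT ATG TAT TAT AAG CCA TTT GAA ACT TAT AGC GTT GGA ACG CTA GAC ATT GGA — no ATG→stop ORF.
Forward-strand max 24 nt; reverse-strand max 48 nt. The reverse strand has the longer ORF.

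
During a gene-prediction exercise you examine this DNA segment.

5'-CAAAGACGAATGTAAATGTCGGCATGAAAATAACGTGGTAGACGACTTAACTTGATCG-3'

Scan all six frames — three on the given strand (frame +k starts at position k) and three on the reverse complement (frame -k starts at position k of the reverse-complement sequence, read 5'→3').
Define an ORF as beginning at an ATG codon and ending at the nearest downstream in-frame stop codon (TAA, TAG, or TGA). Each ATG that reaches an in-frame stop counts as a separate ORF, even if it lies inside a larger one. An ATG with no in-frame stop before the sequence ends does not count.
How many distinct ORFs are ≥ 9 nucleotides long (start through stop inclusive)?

2

Reverse complement (5'→3'): CGATCAAGTTAAGTCGTCTACCACGTTATTTTCATGCCGACATTTACATTCGTCTTTG
Frame +1: CAA AGA CGA ATG TAA ATG TCG GCA TGA AAA TAA CGT GGT AGA CGA CTT AAC TTG ATC — ATG at 10, stop TAA at 13 → 6 nt; ATG at 16, stop TGA at 25 → 12 nt.
Frame +2: AAA GAC GAA TGT AAA TGT CGG CAT GAA AAT AAC GTG GTA GAC GAC TTA ACT TGA TCG — no ATG→stop ORF.
Frame +3: AAG ACG AAT GTA AAT GTC GGC ATG AAA ATA ACG TGG TAG ACG ACT TAA CTT GAT — ATG at 24, stop TAG at 39 → 18 nt.
Frame -1: CGA TCA AGT TAA GTC GTC TAC CAC GTT ATT TTC ATG CCG ACA TTT ACA TTC GTC TTT — no ATG→stop ORF.
Frame -2: GAT CAA GTT AAG TCG TCT ACC ACG TTA TTT TCA TGC CGA CAT TTA CAT TCG TCT TTG — no ATG→stop ORF.
Frame -3: ATC AAG TTA AGT CGT CTA CCA CGT TAT TTT CAT GCC GAC ATT TAC ATT CGT CTT — no ATG→stop ORF.
ORFs ≥ 9 nucleotides: frame +1 16–27 (12 nucleotides), frame +3 24–41 (18 nucleotides). Count = 2.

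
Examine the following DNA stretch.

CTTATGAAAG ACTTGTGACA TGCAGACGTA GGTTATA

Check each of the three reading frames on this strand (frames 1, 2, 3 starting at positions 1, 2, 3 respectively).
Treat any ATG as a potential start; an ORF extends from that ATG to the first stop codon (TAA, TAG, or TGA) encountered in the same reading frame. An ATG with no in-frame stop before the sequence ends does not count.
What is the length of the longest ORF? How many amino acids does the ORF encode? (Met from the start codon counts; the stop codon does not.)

4

Frame 1: CTT ATG AAA GAC TTG TGA CAT GCA GAC GTA GGT TAT — ATG at 4, stop TGA at 16 → 15 nt.
Frame 2: TTA TGA AAG ACT TGT GAC ATG CAG ACG TAG GTT ATA — ATG at 20, stop TAG at 29 → 12 nt.
Frame 3: TAT GAA AGA CTT GTG ACA TGC AGA CGT AGG TTA — no ATG→stop ORF.
Longest: frame 1, positions 4–18, 15 nt = 5 codons = 4 aa. → 4 amino acids.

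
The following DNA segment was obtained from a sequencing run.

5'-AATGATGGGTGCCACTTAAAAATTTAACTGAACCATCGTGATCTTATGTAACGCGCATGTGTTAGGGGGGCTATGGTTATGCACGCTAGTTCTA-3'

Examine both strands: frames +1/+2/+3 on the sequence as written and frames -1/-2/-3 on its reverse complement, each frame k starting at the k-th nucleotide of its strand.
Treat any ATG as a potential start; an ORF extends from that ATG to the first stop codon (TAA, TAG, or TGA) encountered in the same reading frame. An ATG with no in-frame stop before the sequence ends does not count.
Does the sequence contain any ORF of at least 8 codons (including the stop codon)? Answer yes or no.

Reverse complement (5'→3'): TAGAACTAGCGTGCATAACCATAGCCCCCCTAACACATGCGCGTTACATAAGATCACGATGGTTCAGTTAAATTTTTAAGTGGCACCCATCATT
Frame +1: AAT GAT GGG TGC CAC TTA AAA ATT TAA CTG AAC CAT CGT GAT CTT ATG TAA CGC GCA TGT GTT AGG GGG GCT ATG GTT ATG CAC GCT AGT TCT — ATG at 46, stop TAA at 49 → 6 nt.
Frame +2: ATG ATG GGT GCC ACT TAA AAA TTT AAC TGA ACC ATC GTG ATC TTA TGT AAC GCG CAT GTG TTA GGG GGG CTA TGG TTA TGC ACG CTA GTT CTA — ATG at 2, stop TAA at 17 → 18 nt; ATG at 5, stop TAA at 17 → 15 nt.
Frame +3: TGA TGG GTG CCA CTT AAA AAT TTA ACT GAA CCA TCG TGA TCT TAT GTA ACG CGC ATG TGT TAG GGG GGC TAT GGT TAT GCA CGC TAG TTC — ATG at 57, stop TAG at 63 → 9 nt.
Frame -1: TAG AAC TAG CGT GCA TAA CCA TAG CCC CCC TAA CAC ATG CGC GTT ACA TAA GAT CAC GAT GGT TCA GTT AAA TTT TTA AGT GGC ACC CAT CAT — ATG at 37, stop TAA at 49 → 15 nt.
Frame -2: AGA ACT AGC GTG CAT AAC CAT AGC CCC CCT AAC ACA TGC GCG TTA CAT AAG ATC ACG ATG GTT CAG TTA AAT TTT TAA GTG GCA CCC ATC ATT — ATG at 59, stop TAA at 77 → 21 nt.
Frame -3: GAA CTA GCG TGC ATA ACC ATA GCC CCC CTA ACA CAT GCG CGT TAC ATA AGA TCA CGA TGG TTC AGT TAA ATT TTT AAG TGG CAC CCA TCA — no ATG→stop ORF.
Largest ORF found is 7 codons < 8, so no.

no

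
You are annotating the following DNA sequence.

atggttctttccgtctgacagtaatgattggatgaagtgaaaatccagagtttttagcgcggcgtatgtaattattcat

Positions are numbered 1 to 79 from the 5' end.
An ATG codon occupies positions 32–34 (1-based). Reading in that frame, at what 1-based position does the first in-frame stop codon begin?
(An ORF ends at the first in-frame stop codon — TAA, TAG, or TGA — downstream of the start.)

Codons from position 32: ATG (32–34), AAG (35–37), TGA (38–40).
TGA is a stop codon; it begins at position 38.

38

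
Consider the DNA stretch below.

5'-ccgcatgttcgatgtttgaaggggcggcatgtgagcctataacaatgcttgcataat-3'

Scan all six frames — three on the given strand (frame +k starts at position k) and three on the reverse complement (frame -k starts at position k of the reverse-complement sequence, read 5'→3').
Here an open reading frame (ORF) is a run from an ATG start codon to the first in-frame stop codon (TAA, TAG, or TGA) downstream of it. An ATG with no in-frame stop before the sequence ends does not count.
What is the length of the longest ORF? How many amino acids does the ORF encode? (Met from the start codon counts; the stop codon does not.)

14

Reverse complement (5'→3'): ATTATGCAAGCATTGTTATAGGCTCACATGCCGCCCCTTCAAACATCGAACATGCGG
Frame +1: CCG CAT GTT CGA TGT TTG AAG GGG CGG CAT GTG AGC CTA TAA CAA TGC TTG CAT AAT — no ATG→stop ORF.
Frame +2: CGC ATG TTC GAT GTT TGA AGG GGC GGC ATG TGA GCC TAT AAC AAT GCT TGC ATA — ATG at 5, stop TGA at 17 → 15 nt; ATG at 29, stop TGA at 32 → 6 nt.
Frame +3: GCA TGT TCG ATG TTT GAA GGG GCG GCA TGT GAG CCT ATA ACA ATG CTT GCA TAA — ATG at 12, stop TAA at 54 → 45 nt; ATG at 45, stop TAA at 54 → 12 nt.
Frame -1: ATT ATG CAA GCA TTG TTA TAG GCT CAC ATG CCG CCC CTT CAA ACA TCG AAC ATG CGG — ATG at 4, stop TAG at 19 → 18 nt.
Frame -2: TTA TGC AAG CAT TGT TAT AGG CTC ACA TGC CGC CCC TTC AAA CAT CGA ACA TGC — no ATG→stop ORF.
Frame -3: TAT GCA AGC ATT GTT ATA GGC TCA CAT GCC GCC CCT TCA AAC ATC GAA CAT GCG — no ATG→stop ORF.
Longest: frame +3, positions 12–56, 45 nt = 15 codons = 14 aa. → 14 amino acids.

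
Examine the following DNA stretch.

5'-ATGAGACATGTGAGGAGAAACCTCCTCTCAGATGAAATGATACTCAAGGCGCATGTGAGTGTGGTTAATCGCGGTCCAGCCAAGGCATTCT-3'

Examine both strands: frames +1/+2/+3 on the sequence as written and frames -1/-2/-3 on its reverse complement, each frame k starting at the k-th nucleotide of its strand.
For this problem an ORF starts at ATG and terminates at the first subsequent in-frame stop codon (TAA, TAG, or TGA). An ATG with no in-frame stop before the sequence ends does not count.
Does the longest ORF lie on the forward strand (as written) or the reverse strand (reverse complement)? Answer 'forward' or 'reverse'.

reverse

Reverse complement (5'→3'): AGAATGCCTTGGCTGGACCGCGATTAACCACACTCACATGCGCCTTGAGTATCATTTCATCTGAGAGGAGGTTTCTCCTCACATGTCTCAT
Frame +1: ATG AGA CAT GTG AGG AGA AAC CTC CTC TCA GAT GAA ATG ATA CTC AAG GCG CAT GTG AGT GTG GTT AAT CGC GGT CCA GCC AAG GCA TTC — no ATG→stop ORF.
Frame +2: TGA GAC ATG TGA GGA GAA ACC TCC TCT CAG ATG AAA TGA TAC TCA AGG CGC ATG TGA GTG TGG TTA ATC GCG GTC CAG CCA AGG CAT TCT — ATG at 8, stop TGA at 11 → 6 nt; ATG at 32, stop TGA at 38 → 9 nt; ATG at 53, stop TGA at 56 → 6 nt.
Frame +3: GAG ACA TGT GAG GAG AAA CCT CCT CTC AGA TGA AAT GAT ACT CAA GGC GCA TGT GAG TGT GGT TAA TCG CGG TCC AGC CAA GGC ATT — no ATG→stop ORF.
Frame -1: AGA ATG CCT TGG CTG GAC CGC GAT TAA CCA CAC TCA CAT GCG CCT TGA GTA TCA TTT CAT CTG AGA GGA GGT TTC TCC TCA CAT GTC TCA — ATG at 4, stop TAA at 25 → 24 nt.
Frame -2: GAA TGC CTT GGC TGG ACC GCG ATT AAC CAC ACT CAC ATG CGC CTT GAG TAT CAT TTC ATC TGA GAG GAG GTT TCT CCT CAC ATG TCT CAT — ATG at 38, stop TGA at 62 → 27 nt.
Frame -3: AAT GCC TTG GCT GGA CCG CGA TTA ACC ACA CTC ACA TGC GCC TTG AGT ATC ATT TCA TCT GAG AGG AGG TTT CTC CTC ACA TGT CTC — no ATG→stop ORF.
Forward-strand max 9 nt; reverse-strand max 27 nt. The reverse strand has the longer ORF.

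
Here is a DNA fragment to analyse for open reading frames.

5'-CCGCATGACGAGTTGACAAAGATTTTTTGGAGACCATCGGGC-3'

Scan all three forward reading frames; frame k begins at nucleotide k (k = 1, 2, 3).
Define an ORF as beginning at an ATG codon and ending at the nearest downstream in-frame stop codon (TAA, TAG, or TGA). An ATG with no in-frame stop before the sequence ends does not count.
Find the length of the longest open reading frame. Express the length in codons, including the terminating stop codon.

Frame 1: CCG CAT GAC GAG TTG ACA AAG ATT TTT TGG AGA CCA TCG GGC — no ATG→stop ORF.
Frame 2: CGC ATG ACG AGT TGA CAA AGA TTT TTT GGA GAC CAT CGG — ATG at 5, stop TGA at 14 → 12 nt.
Frame 3: GCA TGA CGA GTT GAC AAA GAT TTT TTG GAG ACC ATC GGG — no ATG→stop ORF.
Longest: frame 2, positions 5–16, 12 nt = 4 codons = 3 aa. → 4 codons.

4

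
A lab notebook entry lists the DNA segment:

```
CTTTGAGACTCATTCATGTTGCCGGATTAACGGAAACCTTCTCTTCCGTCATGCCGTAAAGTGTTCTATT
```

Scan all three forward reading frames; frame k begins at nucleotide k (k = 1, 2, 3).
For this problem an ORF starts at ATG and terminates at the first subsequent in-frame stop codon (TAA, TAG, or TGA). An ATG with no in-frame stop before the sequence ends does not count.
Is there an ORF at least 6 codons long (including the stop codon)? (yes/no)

no

Frame 1: CTT TGA GAC TCA TTC ATG TTG CCG GAT TAA CGG AAA CCT TCT CTT CCG TCA TGC CGT AAA GTG TTC TAT — ATG at 16, stop TAA at 28 → 15 nt.
Frame 2: TTT GAG ACT CAT TCA TGT TGC CGG ATT AAC GGA AAC CTT CTC TTC CGT CAT GCC GTA AAG TGT TCT ATT — no ATG→stop ORF.
Frame 3: TTG AGA CTC ATT CAT GTT GCC GGA TTA ACG GAA ACC TTC TCT TCC GTC ATG CCG TAA AGT GTT CTA — ATG at 51, stop TAA at 57 → 9 nt.
Largest ORF found is 5 codons < 6, so no.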